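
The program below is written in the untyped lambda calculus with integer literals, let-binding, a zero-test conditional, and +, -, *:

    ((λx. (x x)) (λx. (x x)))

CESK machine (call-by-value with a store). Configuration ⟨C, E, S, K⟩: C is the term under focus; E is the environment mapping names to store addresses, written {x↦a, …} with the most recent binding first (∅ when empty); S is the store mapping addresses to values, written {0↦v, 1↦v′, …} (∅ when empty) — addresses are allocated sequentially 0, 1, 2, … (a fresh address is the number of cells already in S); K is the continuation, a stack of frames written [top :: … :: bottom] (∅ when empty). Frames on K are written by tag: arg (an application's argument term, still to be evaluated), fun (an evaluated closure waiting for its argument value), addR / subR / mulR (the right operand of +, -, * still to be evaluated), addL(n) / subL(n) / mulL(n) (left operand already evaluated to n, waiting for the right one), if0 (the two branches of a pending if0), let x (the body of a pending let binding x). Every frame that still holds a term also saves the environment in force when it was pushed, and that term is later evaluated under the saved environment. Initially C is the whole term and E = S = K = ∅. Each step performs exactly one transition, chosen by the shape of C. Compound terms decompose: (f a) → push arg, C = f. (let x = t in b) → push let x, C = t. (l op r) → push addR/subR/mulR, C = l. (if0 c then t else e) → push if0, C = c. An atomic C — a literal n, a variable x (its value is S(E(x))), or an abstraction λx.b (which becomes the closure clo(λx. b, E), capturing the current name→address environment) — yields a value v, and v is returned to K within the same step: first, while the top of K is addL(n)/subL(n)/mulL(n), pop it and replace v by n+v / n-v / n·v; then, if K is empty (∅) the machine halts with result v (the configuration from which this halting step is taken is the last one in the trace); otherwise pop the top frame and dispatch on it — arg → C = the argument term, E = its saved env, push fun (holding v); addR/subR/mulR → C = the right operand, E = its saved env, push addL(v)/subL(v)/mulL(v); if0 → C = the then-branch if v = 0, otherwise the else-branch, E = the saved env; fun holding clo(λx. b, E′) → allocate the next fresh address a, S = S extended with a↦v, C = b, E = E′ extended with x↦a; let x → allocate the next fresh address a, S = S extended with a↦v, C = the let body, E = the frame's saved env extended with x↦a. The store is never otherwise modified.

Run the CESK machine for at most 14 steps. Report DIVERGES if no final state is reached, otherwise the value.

Answer: DIVERGES (no final state within 14 steps)

Machine steps:
0. [C=((λx. (x x)) (λx. (x x))) | E=∅ | S=∅ | K=∅]
1. [C=(λx. (x x)) | E=∅ | S=∅ | K=[arg]]
2. [C=(λx. (x x)) | E=∅ | S=∅ | K=[fun]]
3. [C=(x x) | E={x↦0} | S={0↦clo(λx. (x x), ∅)} | K=∅]
4. [C=x | E={x↦0} | S={0↦clo(λx. (x x), ∅)} | K=[arg]]
5. [C=x | E={x↦0} | S={0↦clo(λx. (x x), ∅)} | K=[fun]]
6. [C=(x x) | E={x↦1} | S={0↦clo(λx. (x x), ∅), 1↦clo(λx. (x x), ∅)} | K=∅]
7. [C=x | E={x↦1} | S={0↦clo(λx. (x x), ∅), 1↦clo(λx. (x x), ∅)} | K=[arg]]
8. [C=x | E={x↦1} | S={0↦clo(λx. (x x), ∅), 1↦clo(λx. (x x), ∅)} | K=[fun]]
9. [C=(x x) | E={x↦2} | S={0↦clo(λx. (x x), ∅), 1↦clo(λx. (x x), ∅), 2↦clo(λx. (x x), ∅)} | K=∅]
10. [C=x | E={x↦2} | S={0↦clo(λx. (x x), ∅), 1↦clo(λx. (x x), ∅), 2↦clo(λx. (x x), ∅)} | K=[arg]]
11. [C=x | E={x↦2} | S={0↦clo(λx. (x x), ∅), 1↦clo(λx. (x x), ∅), 2↦clo(λx. (x x), ∅)} | K=[fun]]
12. [C=(x x) | E={x↦3} | S={0↦clo(λx. (x x), ∅), 1↦clo(λx. (x x), ∅), 2↦clo(λx. (x x), ∅), 3↦clo(λx. (x x), ∅)} | K=∅]
13. [C=x | E={x↦3} | S={0↦clo(λx. (x x), ∅), 1↦clo(λx. (x x), ∅), 2↦clo(λx. (x x), ∅), 3↦clo(λx. (x x), ∅)} | K=[arg]]
14. [C=x | E={x↦3} | S={0↦clo(λx. (x x), ∅), 1↦clo(λx. (x x), ∅), 2↦clo(λx. (x x), ∅), 3↦clo(λx. (x x), ∅)} | K=[fun]]
→ 14 transitions taken and the configuration is still not final: no result within 14 steps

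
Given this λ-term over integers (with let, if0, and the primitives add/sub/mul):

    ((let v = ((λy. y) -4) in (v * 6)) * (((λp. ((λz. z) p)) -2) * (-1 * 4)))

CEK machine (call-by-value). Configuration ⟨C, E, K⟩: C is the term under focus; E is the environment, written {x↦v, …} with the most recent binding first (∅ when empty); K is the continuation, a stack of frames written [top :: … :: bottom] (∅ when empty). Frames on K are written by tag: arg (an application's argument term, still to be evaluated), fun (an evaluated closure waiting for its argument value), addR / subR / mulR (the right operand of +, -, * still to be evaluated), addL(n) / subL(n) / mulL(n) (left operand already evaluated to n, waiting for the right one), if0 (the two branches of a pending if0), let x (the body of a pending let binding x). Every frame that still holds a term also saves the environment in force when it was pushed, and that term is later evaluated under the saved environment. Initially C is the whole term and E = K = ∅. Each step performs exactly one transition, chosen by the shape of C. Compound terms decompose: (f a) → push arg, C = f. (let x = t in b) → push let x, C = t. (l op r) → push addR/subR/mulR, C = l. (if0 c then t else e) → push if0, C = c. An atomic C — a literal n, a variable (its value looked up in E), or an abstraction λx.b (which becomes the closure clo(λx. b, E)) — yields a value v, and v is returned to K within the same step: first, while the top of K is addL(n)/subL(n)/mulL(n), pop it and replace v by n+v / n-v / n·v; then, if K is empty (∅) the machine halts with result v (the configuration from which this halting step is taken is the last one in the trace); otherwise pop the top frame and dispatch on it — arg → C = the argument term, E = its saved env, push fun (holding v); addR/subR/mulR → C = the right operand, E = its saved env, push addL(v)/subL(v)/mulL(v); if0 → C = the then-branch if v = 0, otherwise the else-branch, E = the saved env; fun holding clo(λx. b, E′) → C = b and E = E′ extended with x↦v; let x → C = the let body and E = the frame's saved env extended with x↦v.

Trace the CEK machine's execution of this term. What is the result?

step 0: <C=((let v = ((λy. y) -4) in (v * 6)) * (((λp. ((λz. z) p)) -2) * (-1 * 4))), E=∅, K=∅>
step 1: <C=(let v = ((λy. y) -4) in (v * 6)), E=∅, K=[mulR]>
step 2: <C=((λy. y) -4), E=∅, K=[let v :: mulR]>
step 3: <C=(λy. y), E=∅, K=[arg :: let v :: mulR]>
step 4: <C=-4, E=∅, K=[fun :: let v :: mulR]>
step 5: <C=y, E={y↦-4}, K=[let v :: mulR]>
step 6: <C=(v * 6), E={v↦-4}, K=[mulR]>
step 7: <C=v, E={v↦-4}, K=[mulR :: mulR]>
step 8: <C=6, E={v↦-4}, K=[mulL(-4) :: mulR]>
step 9: <C=(((λp. ((λz. z) p)) -2) * (-1 * 4)), E=∅, K=[mulL(-24)]>
step 10: <C=((λp. ((λz. z) p)) -2), E=∅, K=[mulR :: mulL(-24)]>
step 11: <C=(λp. ((λz. z) p)), E=∅, K=[arg :: mulR :: mulL(-24)]>
step 12: <C=-2, E=∅, K=[fun :: mulR :: mulL(-24)]>
step 13: <C=((λz. z) p), E={p↦-2}, K=[mulR :: mulL(-24)]>
step 14: <C=(λz. z), E={p↦-2}, K=[arg :: mulR :: mulL(-24)]>
step 15: <C=p, E={p↦-2}, K=[fun :: mulR :: mulL(-24)]>
step 16: <C=z, E={z↦-2, p↦-2}, K=[mulR :: mulL(-24)]>
step 17: <C=(-1 * 4), E=∅, K=[mulL(-2) :: mulL(-24)]>
step 18: <C=-1, E=∅, K=[mulR :: mulL(-2) :: mulL(-24)]>
step 19: <C=4, E=∅, K=[mulL(-1) :: mulL(-2) :: mulL(-24)]>
→ final value -192

Answer: -192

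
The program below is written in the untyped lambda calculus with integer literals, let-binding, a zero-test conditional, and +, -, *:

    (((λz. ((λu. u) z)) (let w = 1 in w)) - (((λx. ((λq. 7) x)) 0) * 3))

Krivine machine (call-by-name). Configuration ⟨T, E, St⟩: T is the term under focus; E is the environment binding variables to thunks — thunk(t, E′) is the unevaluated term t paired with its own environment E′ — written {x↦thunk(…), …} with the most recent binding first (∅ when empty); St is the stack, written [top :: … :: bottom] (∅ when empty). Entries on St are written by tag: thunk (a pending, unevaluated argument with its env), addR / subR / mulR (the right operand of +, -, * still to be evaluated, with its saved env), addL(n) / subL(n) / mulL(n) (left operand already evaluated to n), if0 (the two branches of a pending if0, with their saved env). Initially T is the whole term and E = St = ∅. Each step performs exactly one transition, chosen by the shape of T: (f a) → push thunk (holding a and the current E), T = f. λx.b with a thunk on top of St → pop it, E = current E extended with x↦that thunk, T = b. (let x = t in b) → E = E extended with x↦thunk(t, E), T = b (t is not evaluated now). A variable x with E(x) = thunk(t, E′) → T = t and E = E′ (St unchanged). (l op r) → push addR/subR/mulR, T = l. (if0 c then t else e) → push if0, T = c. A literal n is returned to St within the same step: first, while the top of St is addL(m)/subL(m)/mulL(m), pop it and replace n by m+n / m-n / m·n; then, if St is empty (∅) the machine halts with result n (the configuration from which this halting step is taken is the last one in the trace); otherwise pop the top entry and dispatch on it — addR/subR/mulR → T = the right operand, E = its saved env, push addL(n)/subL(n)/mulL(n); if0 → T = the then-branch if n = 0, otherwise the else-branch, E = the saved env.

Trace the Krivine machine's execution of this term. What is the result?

Answer: -20

Machine steps:
[0] ⟨T=(((λz. ((λu. u) z)) (let w = 1 in w)) - (((λx. ((λq. 7) x)) 0) * 3)); E=∅; St=∅⟩
[1] ⟨T=((λz. ((λu. u) z)) (let w = 1 in w)); E=∅; St=[subR]⟩
[2] ⟨T=(λz. ((λu. u) z)); E=∅; St=[thunk :: subR]⟩
[3] ⟨T=((λu. u) z); E={z↦thunk((let w = 1 in w), ∅)}; St=[subR]⟩
[4] ⟨T=(λu. u); E={z↦thunk((let w = 1 in w), ∅)}; St=[thunk :: subR]⟩
[5] ⟨T=u; E={u↦thunk(z, {z↦thunk((let w = 1 in w), ∅)}), z↦thunk((let w = 1 in w), ∅)}; St=[subR]⟩
[6] ⟨T=z; E={z↦thunk((let w = 1 in w), ∅)}; St=[subR]⟩
[7] ⟨T=(let w = 1 in w); E=∅; St=[subR]⟩
[8] ⟨T=w; E={w↦thunk(1, ∅)}; St=[subR]⟩
[9] ⟨T=1; E=∅; St=[subR]⟩
[10] ⟨T=(((λx. ((λq. 7) x)) 0) * 3); E=∅; St=[subL(1)]⟩
[11] ⟨T=((λx. ((λq. 7) x)) 0); E=∅; St=[mulR :: subL(1)]⟩
[12] ⟨T=(λx. ((λq. 7) x)); E=∅; St=[thunk :: mulR :: subL(1)]⟩
[13] ⟨T=((λq. 7) x); E={x↦thunk(0, ∅)}; St=[mulR :: subL(1)]⟩
[14] ⟨T=(λq. 7); E={x↦thunk(0, ∅)}; St=[thunk :: mulR :: subL(1)]⟩
[15] ⟨T=7; E={q↦thunk(x, {x↦thunk(0, ∅)}), x↦thunk(0, ∅)}; St=[mulR :: subL(1)]⟩
[16] ⟨T=3; E=∅; St=[mulL(7) :: subL(1)]⟩
→ final value -20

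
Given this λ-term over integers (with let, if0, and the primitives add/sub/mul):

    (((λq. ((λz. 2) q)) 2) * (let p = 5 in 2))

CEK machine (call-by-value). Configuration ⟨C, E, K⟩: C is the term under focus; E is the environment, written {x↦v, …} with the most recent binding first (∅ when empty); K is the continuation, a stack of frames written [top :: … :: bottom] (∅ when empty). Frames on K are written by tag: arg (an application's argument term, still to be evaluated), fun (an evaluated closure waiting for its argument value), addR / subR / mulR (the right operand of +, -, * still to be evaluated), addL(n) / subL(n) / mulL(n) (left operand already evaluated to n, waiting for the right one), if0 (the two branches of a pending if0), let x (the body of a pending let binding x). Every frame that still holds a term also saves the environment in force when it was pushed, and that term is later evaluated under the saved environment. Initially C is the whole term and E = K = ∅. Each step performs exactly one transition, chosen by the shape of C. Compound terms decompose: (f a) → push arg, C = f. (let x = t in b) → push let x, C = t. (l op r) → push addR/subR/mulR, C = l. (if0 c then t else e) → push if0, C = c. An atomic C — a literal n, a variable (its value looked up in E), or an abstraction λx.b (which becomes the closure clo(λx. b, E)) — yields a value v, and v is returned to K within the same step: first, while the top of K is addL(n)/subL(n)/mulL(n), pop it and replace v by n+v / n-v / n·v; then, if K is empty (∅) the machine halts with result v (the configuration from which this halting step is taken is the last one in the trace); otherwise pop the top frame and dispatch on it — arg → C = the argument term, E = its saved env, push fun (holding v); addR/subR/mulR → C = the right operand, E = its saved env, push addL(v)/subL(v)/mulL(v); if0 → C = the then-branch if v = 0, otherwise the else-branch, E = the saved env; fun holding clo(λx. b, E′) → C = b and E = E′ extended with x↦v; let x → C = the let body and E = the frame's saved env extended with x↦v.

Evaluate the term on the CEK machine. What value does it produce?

Answer: 4

Derivation:
[0] ⟨C=(((λq. ((λz. 2) q)) 2) * (let p = 5 in 2)); E=∅; K=∅⟩
[1] ⟨C=((λq. ((λz. 2) q)) 2); E=∅; K=[mulR]⟩
[2] ⟨C=(λq. ((λz. 2) q)); E=∅; K=[arg :: mulR]⟩
[3] ⟨C=2; E=∅; K=[fun :: mulR]⟩
[4] ⟨C=((λz. 2) q); E={q↦2}; K=[mulR]⟩
[5] ⟨C=(λz. 2); E={q↦2}; K=[arg :: mulR]⟩
[6] ⟨C=q; E={q↦2}; K=[fun :: mulR]⟩
[7] ⟨C=2; E={z↦2, q↦2}; K=[mulR]⟩
[8] ⟨C=(let p = 5 in 2); E=∅; K=[mulL(2)]⟩
[9] ⟨C=5; E=∅; K=[let p :: mulL(2)]⟩
[10] ⟨C=2; E={p↦5}; K=[mulL(2)]⟩
→ final value 4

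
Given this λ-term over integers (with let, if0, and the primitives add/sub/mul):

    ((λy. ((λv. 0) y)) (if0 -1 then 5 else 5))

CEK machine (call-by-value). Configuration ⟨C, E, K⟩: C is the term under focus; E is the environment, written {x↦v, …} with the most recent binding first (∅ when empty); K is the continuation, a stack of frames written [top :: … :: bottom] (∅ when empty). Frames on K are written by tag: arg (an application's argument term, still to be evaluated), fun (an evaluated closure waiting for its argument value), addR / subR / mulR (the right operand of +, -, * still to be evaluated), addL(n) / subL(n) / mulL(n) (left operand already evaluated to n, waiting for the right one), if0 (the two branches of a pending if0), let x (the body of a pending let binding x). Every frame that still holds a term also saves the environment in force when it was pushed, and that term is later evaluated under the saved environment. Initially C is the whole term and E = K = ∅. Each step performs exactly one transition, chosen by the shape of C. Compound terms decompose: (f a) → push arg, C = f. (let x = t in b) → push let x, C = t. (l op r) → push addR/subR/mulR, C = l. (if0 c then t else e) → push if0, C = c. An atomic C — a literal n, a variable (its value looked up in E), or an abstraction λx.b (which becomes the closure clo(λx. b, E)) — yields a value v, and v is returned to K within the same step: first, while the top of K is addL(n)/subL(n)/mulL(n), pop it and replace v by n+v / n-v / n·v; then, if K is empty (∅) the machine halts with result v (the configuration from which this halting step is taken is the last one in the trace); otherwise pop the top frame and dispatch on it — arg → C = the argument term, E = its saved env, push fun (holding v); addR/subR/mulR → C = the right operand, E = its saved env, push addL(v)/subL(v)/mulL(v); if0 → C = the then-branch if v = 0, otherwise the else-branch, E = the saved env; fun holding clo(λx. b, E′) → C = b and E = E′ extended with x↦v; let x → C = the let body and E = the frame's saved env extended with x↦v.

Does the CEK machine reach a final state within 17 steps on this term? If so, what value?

Answer: 0

Machine steps:
t=0: <C=((λy. ((λv. 0) y)) (if0 -1 then 5 else 5)), E=∅, K=∅>
t=1: <C=(λy. ((λv. 0) y)), E=∅, K=[arg]>
t=2: <C=(if0 -1 then 5 else 5), E=∅, K=[fun]>
t=3: <C=-1, E=∅, K=[if0 :: fun]>
t=4: <C=5, E=∅, K=[fun]>
t=5: <C=((λv. 0) y), E={y↦5}, K=∅>
t=6: <C=(λv. 0), E={y↦5}, K=[arg]>
t=7: <C=y, E={y↦5}, K=[fun]>
t=8: <C=0, E={v↦5, y↦5}, K=∅>
→ final value 0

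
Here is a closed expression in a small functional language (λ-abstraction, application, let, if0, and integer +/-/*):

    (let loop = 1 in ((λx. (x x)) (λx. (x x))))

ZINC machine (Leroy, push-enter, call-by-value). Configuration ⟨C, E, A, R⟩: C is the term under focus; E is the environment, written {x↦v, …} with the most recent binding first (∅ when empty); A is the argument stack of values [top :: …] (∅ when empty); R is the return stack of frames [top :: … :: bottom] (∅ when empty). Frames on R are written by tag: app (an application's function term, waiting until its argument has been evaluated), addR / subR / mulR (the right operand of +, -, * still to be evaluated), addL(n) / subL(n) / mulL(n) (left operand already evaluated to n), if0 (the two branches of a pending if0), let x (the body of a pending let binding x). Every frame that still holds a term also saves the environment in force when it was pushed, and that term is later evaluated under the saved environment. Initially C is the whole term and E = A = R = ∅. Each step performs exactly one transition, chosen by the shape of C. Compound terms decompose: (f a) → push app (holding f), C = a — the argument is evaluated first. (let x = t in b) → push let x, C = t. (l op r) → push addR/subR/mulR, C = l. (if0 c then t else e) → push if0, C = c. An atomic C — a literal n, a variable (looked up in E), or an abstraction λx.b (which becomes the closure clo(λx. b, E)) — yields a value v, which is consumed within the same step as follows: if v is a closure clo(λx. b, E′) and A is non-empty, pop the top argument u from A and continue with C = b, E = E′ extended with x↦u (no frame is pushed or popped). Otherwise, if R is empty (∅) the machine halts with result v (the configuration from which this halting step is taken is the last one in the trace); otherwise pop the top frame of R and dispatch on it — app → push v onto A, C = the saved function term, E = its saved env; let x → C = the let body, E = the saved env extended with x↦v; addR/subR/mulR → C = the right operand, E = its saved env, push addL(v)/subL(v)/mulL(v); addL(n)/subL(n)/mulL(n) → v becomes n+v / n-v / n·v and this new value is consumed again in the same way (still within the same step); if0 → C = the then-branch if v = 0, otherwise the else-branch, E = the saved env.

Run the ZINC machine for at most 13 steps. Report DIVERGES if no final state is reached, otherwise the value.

Answer: DIVERGES (no final state within 13 steps)

Execution trace:
[0] [C=(let loop = 1 in ((λx. (x x)) (λx. (x x)))) | E=∅ | A=∅ | R=∅]
[1] [C=1 | E=∅ | A=∅ | R=[let loop]]
[2] [C=((λx. (x x)) (λx. (x x))) | E={loop↦1} | A=∅ | R=∅]
[3] [C=(λx. (x x)) | E={loop↦1} | A=∅ | R=[app]]
[4] [C=(λx. (x x)) | E={loop↦1} | A=[clo(λx. (x x), {loop↦1})] | R=∅]
[5] [C=(x x) | E={x↦clo(λx. (x x), {loop↦1}), loop↦1} | A=∅ | R=∅]
[6] [C=x | E={x↦clo(λx. (x x), {loop↦1}), loop↦1} | A=∅ | R=[app]]
[7] [C=x | E={x↦clo(λx. (x x), {loop↦1}), loop↦1} | A=[clo(λx. (x x), {loop↦1})] | R=∅]
… configuration repeats with period 3 (steps 5–7 recur indefinitely) …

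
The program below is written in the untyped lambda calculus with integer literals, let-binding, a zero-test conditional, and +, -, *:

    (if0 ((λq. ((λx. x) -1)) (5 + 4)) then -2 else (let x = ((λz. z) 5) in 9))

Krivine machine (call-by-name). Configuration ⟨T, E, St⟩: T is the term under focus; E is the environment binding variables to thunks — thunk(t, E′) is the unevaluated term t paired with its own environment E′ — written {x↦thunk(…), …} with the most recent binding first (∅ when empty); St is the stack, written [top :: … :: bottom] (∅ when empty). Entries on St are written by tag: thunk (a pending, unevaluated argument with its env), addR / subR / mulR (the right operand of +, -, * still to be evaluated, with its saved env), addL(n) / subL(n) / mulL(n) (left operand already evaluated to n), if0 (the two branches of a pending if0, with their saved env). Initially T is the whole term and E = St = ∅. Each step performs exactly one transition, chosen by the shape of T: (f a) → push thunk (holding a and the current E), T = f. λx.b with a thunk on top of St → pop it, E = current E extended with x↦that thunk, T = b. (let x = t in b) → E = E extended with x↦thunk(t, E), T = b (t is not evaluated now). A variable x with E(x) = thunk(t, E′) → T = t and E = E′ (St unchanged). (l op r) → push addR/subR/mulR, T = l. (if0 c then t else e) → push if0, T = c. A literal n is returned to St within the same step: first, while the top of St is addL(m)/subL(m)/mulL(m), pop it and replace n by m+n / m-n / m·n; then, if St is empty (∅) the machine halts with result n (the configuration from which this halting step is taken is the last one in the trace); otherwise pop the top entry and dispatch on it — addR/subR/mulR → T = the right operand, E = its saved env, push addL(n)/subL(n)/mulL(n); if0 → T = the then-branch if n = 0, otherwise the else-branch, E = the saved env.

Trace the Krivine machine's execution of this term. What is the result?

Answer: 9

Execution trace:
step 0: ⟨T=(if0 ((λq. ((λx. x) -1)) (5 + 4)) then -2 else (let x = ((λz. z) 5) in 9)); E=∅; St=∅⟩
step 1: ⟨T=((λq. ((λx. x) -1)) (5 + 4)); E=∅; St=[if0]⟩
step 2: ⟨T=(λq. ((λx. x) -1)); E=∅; St=[thunk :: if0]⟩
step 3: ⟨T=((λx. x) -1); E={q↦thunk((5 + 4), ∅)}; St=[if0]⟩
step 4: ⟨T=(λx. x); E={q↦thunk((5 + 4), ∅)}; St=[thunk :: if0]⟩
step 5: ⟨T=x; E={x↦thunk(-1, {q↦thunk((5 + 4), ∅)}), q↦thunk((5 + 4), ∅)}; St=[if0]⟩
step 6: ⟨T=-1; E={q↦thunk((5 + 4), ∅)}; St=[if0]⟩
step 7: ⟨T=(let x = ((λz. z) 5) in 9); E=∅; St=∅⟩
step 8: ⟨T=9; E={x↦thunk(((λz. z) 5), ∅)}; St=∅⟩
→ final value 9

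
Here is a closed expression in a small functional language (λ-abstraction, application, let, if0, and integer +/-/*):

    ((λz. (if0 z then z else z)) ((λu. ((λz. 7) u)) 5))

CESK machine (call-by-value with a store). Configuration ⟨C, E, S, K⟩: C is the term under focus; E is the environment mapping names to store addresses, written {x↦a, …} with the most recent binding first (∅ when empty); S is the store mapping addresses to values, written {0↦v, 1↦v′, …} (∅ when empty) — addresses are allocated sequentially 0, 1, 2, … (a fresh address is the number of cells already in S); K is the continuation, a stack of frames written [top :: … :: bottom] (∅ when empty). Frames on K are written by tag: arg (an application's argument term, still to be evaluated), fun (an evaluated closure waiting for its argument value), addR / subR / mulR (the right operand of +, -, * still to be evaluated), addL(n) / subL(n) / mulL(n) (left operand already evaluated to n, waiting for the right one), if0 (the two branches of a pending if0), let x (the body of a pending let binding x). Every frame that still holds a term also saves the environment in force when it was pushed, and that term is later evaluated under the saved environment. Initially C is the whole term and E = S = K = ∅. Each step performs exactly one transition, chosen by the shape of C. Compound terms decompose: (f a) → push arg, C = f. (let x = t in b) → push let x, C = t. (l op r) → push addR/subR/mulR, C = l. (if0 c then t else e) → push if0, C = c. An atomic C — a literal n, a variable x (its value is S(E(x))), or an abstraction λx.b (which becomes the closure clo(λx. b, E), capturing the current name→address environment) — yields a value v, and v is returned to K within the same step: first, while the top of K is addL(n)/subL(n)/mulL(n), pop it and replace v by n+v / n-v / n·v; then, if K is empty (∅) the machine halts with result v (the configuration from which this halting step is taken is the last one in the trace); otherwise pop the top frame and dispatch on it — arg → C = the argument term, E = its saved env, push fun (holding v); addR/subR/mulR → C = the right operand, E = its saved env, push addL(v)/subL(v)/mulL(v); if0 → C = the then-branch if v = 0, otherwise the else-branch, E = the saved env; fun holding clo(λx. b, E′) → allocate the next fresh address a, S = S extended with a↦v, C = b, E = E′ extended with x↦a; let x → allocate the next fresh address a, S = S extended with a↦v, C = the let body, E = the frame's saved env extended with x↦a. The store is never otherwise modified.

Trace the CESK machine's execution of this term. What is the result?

Answer: 7

Machine steps:
step 0: <C=((λz. (if0 z then z else z)) ((λu. ((λz. 7) u)) 5)), E=∅, S=∅, K=∅>
step 1: <C=(λz. (if0 z then z else z)), E=∅, S=∅, K=[arg]>
step 2: <C=((λu. ((λz. 7) u)) 5), E=∅, S=∅, K=[fun]>
step 3: <C=(λu. ((λz. 7) u)), E=∅, S=∅, K=[arg :: fun]>
step 4: <C=5, E=∅, S=∅, K=[fun :: fun]>
step 5: <C=((λz. 7) u), E={u↦0}, S={0↦5}, K=[fun]>
step 6: <C=(λz. 7), E={u↦0}, S={0↦5}, K=[arg :: fun]>
step 7: <C=u, E={u↦0}, S={0↦5}, K=[fun :: fun]>
step 8: <C=7, E={z↦1, u↦0}, S={0↦5, 1↦5}, K=[fun]>
step 9: <C=(if0 z then z else z), E={z↦2}, S={0↦5, 1↦5, 2↦7}, K=∅>
step 10: <C=z, E={z↦2}, S={0↦5, 1↦5, 2↦7}, K=[if0]>
step 11: <C=z, E={z↦2}, S={0↦5, 1↦5, 2↦7}, K=∅>
→ final value 7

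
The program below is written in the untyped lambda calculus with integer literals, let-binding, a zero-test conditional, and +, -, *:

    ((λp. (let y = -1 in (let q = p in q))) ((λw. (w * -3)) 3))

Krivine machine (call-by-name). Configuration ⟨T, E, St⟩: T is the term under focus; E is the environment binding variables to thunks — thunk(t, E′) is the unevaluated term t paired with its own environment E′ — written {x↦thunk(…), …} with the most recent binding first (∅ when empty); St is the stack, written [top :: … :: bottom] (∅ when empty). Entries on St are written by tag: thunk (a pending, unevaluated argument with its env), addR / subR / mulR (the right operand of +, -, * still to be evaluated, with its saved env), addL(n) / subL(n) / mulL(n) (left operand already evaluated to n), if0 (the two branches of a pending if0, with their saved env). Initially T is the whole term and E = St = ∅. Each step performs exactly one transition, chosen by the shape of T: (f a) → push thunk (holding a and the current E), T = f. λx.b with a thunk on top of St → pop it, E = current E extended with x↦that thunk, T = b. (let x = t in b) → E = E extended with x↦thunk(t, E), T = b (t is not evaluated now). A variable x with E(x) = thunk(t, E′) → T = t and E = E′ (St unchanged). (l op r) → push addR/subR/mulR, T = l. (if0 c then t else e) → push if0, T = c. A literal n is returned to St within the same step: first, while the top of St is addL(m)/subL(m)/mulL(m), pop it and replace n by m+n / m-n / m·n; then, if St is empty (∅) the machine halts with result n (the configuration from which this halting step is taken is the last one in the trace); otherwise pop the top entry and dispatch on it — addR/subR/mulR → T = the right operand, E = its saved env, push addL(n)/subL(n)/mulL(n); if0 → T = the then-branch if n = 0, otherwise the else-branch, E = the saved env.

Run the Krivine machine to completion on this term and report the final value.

step 0: ⟨T=((λp. (let y = -1 in (let q = p in q))) ((λw. (w * -3)) 3)); E=∅; St=∅⟩
step 1: ⟨T=(λp. (let y = -1 in (let q = p in q))); E=∅; St=[thunk]⟩
step 2: ⟨T=(let y = -1 in (let q = p in q)); E={p↦thunk(((λw. (w * -3)) 3), ∅)}; St=∅⟩
step 3: ⟨T=(let q = p in q); E={y↦thunk(-1, {p↦thunk(((λw. (w * -3)) 3), ∅)}), p↦thunk(((λw. (w * -3)) 3), ∅)}; St=∅⟩
step 4: ⟨T=q; E={q↦thunk(p, {y↦thunk(-1, {p↦thunk(((λw. (w * -3)) 3), ∅)}), p↦thunk(((λw. (w * -3)) 3), ∅)}), y↦thunk(-1, {p↦thunk(((λw. (w * -3)) 3), ∅)}), p↦thunk(((λw. (w * -3)) 3), ∅)}; St=∅⟩
step 5: ⟨T=p; E={y↦thunk(-1, {p↦thunk(((λw. (w * -3)) 3), ∅)}), p↦thunk(((λw. (w * -3)) 3), ∅)}; St=∅⟩
step 6: ⟨T=((λw. (w * -3)) 3); E=∅; St=∅⟩
step 7: ⟨T=(λw. (w * -3)); E=∅; St=[thunk]⟩
step 8: ⟨T=(w * -3); E={w↦thunk(3, ∅)}; St=∅⟩
step 9: ⟨T=w; E={w↦thunk(3, ∅)}; St=[mulR]⟩
step 10: ⟨T=3; E=∅; St=[mulR]⟩
step 11: ⟨T=-3; E={w↦thunk(3, ∅)}; St=[mulL(3)]⟩
→ final value -9

Answer: -9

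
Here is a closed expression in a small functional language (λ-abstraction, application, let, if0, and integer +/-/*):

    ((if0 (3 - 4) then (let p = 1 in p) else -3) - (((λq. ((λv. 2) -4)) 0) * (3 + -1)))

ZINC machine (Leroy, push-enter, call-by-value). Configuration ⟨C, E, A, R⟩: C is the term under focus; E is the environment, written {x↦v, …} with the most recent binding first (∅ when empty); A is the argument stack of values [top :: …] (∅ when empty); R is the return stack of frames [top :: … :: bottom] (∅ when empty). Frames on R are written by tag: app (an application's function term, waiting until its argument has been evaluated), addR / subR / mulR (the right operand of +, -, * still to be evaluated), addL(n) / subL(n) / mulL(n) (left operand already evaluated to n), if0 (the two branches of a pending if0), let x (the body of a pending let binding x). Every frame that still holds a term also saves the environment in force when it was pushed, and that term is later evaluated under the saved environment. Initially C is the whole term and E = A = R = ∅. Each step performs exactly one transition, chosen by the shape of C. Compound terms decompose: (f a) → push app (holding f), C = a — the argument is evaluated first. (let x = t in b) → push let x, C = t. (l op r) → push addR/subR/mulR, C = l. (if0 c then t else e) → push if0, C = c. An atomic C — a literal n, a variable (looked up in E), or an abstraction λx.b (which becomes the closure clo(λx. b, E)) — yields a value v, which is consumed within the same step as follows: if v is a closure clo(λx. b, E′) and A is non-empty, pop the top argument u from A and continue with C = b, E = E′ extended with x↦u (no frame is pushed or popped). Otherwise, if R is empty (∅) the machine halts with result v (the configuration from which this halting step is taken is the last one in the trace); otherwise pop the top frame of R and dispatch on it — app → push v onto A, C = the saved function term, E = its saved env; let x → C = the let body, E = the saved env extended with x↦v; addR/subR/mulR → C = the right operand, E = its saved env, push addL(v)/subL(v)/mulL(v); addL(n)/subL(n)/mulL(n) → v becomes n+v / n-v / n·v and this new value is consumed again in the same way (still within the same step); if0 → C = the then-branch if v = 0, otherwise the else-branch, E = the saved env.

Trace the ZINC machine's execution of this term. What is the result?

t=0: <C=((if0 (3 - 4) then (let p = 1 in p) else -3) - (((λq. ((λv. 2) -4)) 0) * (3 + -1))), E=∅, A=∅, R=∅>
t=1: <C=(if0 (3 - 4) then (let p = 1 in p) else -3), E=∅, A=∅, R=[subR]>
t=2: <C=(3 - 4), E=∅, A=∅, R=[if0 :: subR]>
t=3: <C=3, E=∅, A=∅, R=[subR :: if0 :: subR]>
t=4: <C=4, E=∅, A=∅, R=[subL(3) :: if0 :: subR]>
t=5: <C=-3, E=∅, A=∅, R=[subR]>
t=6: <C=(((λq. ((λv. 2) -4)) 0) * (3 + -1)), E=∅, A=∅, R=[subL(-3)]>
t=7: <C=((λq. ((λv. 2) -4)) 0), E=∅, A=∅, R=[mulR :: subL(-3)]>
t=8: <C=0, E=∅, A=∅, R=[app :: mulR :: subL(-3)]>
t=9: <C=(λq. ((λv. 2) -4)), E=∅, A=[0], R=[mulR :: subL(-3)]>
t=10: <C=((λv. 2) -4), E={q↦0}, A=∅, R=[mulR :: subL(-3)]>
t=11: <C=-4, E={q↦0}, A=∅, R=[app :: mulR :: subL(-3)]>
t=12: <C=(λv. 2), E={q↦0}, A=[-4], R=[mulR :: subL(-3)]>
t=13: <C=2, E={v↦-4, q↦0}, A=∅, R=[mulR :: subL(-3)]>
t=14: <C=(3 + -1), E=∅, A=∅, R=[mulL(2) :: subL(-3)]>
t=15: <C=3, E=∅, A=∅, R=[addR :: mulL(2) :: subL(-3)]>
t=16: <C=-1, E=∅, A=∅, R=[addL(3) :: mulL(2) :: subL(-3)]>
→ final value -7

Answer: -7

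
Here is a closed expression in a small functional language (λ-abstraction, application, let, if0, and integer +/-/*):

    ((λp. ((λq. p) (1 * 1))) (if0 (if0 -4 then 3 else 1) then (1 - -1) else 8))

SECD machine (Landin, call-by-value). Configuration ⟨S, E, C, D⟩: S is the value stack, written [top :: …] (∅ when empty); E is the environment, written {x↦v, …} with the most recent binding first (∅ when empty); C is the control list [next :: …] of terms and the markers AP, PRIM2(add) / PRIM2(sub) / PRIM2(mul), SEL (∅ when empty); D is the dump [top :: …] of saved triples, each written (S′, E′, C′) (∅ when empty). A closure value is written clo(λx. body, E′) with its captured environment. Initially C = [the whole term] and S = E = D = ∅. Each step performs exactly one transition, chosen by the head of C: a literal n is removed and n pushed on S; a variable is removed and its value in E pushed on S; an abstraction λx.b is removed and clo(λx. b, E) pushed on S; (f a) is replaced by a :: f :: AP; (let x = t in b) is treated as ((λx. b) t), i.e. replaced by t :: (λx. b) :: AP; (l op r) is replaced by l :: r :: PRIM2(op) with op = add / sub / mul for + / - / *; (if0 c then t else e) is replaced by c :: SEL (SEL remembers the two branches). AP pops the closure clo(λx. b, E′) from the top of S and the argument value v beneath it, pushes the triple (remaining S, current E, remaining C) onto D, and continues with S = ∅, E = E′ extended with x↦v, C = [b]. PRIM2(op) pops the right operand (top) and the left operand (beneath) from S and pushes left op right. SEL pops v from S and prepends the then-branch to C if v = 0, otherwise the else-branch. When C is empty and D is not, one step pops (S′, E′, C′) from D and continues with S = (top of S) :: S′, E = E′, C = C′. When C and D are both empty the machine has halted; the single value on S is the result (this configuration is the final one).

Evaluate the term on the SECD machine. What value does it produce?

0. [S=∅ | E=∅ | C=[((λp. ((λq. p) (1 * 1))) (if0 (if0 -4 then 3 else 1) then (1 - -1) else 8))] | D=∅]
1. [S=∅ | E=∅ | C=[(if0 (if0 -4 then 3 else 1) then (1 - -1) else 8) :: (λp. ((λq. p) (1 * 1))) :: AP] | D=∅]
2. [S=∅ | E=∅ | C=[(if0 -4 then 3 else 1) :: SEL :: (λp. ((λq. p) (1 * 1))) :: AP] | D=∅]
3. [S=∅ | E=∅ | C=[-4 :: SEL :: SEL :: (λp. ((λq. p) (1 * 1))) :: AP] | D=∅]
4. [S=[-4] | E=∅ | C=[SEL :: SEL :: (λp. ((λq. p) (1 * 1))) :: AP] | D=∅]
5. [S=∅ | E=∅ | C=[1 :: SEL :: (λp. ((λq. p) (1 * 1))) :: AP] | D=∅]
6. [S=[1] | E=∅ | C=[SEL :: (λp. ((λq. p) (1 * 1))) :: AP] | D=∅]
7. [S=∅ | E=∅ | C=[8 :: (λp. ((λq. p) (1 * 1))) :: AP] | D=∅]
8. [S=[8] | E=∅ | C=[(λp. ((λq. p) (1 * 1))) :: AP] | D=∅]
9. [S=[clo(λp. ((λq. p) (1 * 1)), ∅) :: 8] | E=∅ | C=[AP] | D=∅]
10. [S=∅ | E={p↦8} | C=[((λq. p) (1 * 1))] | D=[(∅, ∅, ∅)]]
11. [S=∅ | E={p↦8} | C=[(1 * 1) :: (λq. p) :: AP] | D=[(∅, ∅, ∅)]]
12. [S=∅ | E={p↦8} | C=[1 :: 1 :: PRIM2(mul) :: (λq. p) :: AP] | D=[(∅, ∅, ∅)]]
13. [S=[1] | E={p↦8} | C=[1 :: PRIM2(mul) :: (λq. p) :: AP] | D=[(∅, ∅, ∅)]]
14. [S=[1 :: 1] | E={p↦8} | C=[PRIM2(mul) :: (λq. p) :: AP] | D=[(∅, ∅, ∅)]]
15. [S=[1] | E={p↦8} | C=[(λq. p) :: AP] | D=[(∅, ∅, ∅)]]
16. [S=[clo(λq. p, {p↦8}) :: 1] | E={p↦8} | C=[AP] | D=[(∅, ∅, ∅)]]
17. [S=∅ | E={q↦1, p↦8} | C=[p] | D=[(∅, {p↦8}, ∅) :: (∅, ∅, ∅)]]
18. [S=[8] | E={q↦1, p↦8} | C=∅ | D=[(∅, {p↦8}, ∅) :: (∅, ∅, ∅)]]
19. [S=[8] | E={p↦8} | C=∅ | D=[(∅, ∅, ∅)]]
20. [S=[8] | E=∅ | C=∅ | D=∅]
→ final value 8

Answer: 8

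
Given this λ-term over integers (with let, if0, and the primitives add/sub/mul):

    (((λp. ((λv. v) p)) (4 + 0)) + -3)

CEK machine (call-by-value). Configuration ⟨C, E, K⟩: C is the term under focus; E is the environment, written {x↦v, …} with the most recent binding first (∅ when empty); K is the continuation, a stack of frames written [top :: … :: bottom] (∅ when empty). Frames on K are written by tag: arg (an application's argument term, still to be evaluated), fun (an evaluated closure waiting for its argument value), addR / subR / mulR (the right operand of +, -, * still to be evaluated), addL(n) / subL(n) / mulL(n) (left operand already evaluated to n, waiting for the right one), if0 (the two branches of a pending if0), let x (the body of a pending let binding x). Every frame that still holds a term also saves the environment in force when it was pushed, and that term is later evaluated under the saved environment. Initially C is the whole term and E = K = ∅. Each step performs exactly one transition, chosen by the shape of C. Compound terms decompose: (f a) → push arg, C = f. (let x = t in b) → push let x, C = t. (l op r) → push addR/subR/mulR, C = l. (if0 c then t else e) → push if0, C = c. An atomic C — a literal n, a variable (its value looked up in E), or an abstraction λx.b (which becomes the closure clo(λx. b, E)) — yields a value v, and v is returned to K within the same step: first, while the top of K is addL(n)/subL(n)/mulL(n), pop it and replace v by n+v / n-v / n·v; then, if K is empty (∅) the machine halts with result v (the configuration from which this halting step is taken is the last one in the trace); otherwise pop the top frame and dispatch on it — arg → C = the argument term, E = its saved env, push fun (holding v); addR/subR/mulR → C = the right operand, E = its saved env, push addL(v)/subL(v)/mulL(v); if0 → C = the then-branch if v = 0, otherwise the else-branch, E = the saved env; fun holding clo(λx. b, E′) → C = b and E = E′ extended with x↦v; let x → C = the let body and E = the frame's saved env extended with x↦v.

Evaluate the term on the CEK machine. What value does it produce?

Answer: 1

Execution trace:
t=0: <C=(((λp. ((λv. v) p)) (4 + 0)) + -3), E=∅, K=∅>
t=1: <C=((λp. ((λv. v) p)) (4 + 0)), E=∅, K=[addR]>
t=2: <C=(λp. ((λv. v) p)), E=∅, K=[arg :: addR]>
t=3: <C=(4 + 0), E=∅, K=[fun :: addR]>
t=4: <C=4, E=∅, K=[addR :: fun :: addR]>
t=5: <C=0, E=∅, K=[addL(4) :: fun :: addR]>
t=6: <C=((λv. v) p), E={p↦4}, K=[addR]>
t=7: <C=(λv. v), E={p↦4}, K=[arg :: addR]>
t=8: <C=p, E={p↦4}, K=[fun :: addR]>
t=9: <C=v, E={v↦4, p↦4}, K=[addR]>
t=10: <C=-3, E=∅, K=[addL(4)]>
→ final value 1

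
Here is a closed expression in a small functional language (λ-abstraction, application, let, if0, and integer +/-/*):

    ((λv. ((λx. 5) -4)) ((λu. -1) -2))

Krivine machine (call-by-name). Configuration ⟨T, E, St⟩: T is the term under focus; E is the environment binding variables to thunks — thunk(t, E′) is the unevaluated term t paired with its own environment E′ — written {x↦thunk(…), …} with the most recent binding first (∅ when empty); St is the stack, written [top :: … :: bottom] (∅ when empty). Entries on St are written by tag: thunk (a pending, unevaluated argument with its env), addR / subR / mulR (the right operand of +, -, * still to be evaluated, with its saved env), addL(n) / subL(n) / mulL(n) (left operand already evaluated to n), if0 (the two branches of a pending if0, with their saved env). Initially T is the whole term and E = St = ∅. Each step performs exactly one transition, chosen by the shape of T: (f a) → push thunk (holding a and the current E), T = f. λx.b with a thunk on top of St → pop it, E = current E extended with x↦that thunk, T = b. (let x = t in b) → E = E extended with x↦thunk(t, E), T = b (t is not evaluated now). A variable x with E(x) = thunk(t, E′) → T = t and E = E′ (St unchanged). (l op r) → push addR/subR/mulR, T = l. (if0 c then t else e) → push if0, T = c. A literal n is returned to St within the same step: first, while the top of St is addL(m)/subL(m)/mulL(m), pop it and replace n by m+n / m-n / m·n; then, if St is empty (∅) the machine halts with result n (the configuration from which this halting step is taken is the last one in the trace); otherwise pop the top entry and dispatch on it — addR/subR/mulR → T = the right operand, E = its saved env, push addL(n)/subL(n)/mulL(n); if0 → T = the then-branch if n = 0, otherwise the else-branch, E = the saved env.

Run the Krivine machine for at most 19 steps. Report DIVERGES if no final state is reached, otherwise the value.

t=0: [T=((λv. ((λx. 5) -4)) ((λu. -1) -2)) | E=∅ | St=∅]
t=1: [T=(λv. ((λx. 5) -4)) | E=∅ | St=[thunk]]
t=2: [T=((λx. 5) -4) | E={v↦thunk(((λu. -1) -2), ∅)} | St=∅]
t=3: [T=(λx. 5) | E={v↦thunk(((λu. -1) -2), ∅)} | St=[thunk]]
t=4: [T=5 | E={x↦thunk(-4, {v↦thunk(((λu. -1) -2), ∅)}), v↦thunk(((λu. -1) -2), ∅)} | St=∅]
→ final value 5

Answer: 5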